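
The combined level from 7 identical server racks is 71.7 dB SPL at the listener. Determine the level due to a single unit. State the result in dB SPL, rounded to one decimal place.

For N identical incoherent sources L_total = L₁ + 10·log₁₀ N, so L₁ = 71.7 − 10·log₁₀(7) = 71.7 − 8.451.

63.2 dB SPL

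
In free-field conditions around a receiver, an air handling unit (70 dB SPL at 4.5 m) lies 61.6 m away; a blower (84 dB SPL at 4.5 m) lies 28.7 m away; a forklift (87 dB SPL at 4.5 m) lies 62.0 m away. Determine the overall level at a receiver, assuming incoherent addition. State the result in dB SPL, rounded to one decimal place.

Propagate each source to the receiver with L = L_ref − 20·log₁₀(r/r_ref), then add intensities.
air handling unit: 70 − 20·log₁₀(61.6/4.5) = 70 − 22.73 = 47.27 dB SPL.
blower: 84 − 20·log₁₀(28.7/4.5) = 84 − 16.09 = 67.91 dB SPL.
forklift: 87 − 20·log₁₀(62.0/4.5) = 87 − 22.78 = 64.22 dB SPL.
Σ 10^(L/10) = 8.869e+06 → L_total = 10·log₁₀(8.869e+06) = 69.48 dB SPL.

69.5 dB SPL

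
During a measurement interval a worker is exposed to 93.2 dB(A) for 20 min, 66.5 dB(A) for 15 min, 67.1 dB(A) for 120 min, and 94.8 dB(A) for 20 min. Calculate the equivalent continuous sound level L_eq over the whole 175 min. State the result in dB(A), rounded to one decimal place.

The energy average is taken in the linear domain: L_eq = 10·log₁₀[(Σ tᵢ·10^(Lᵢ/10))/T], T = 175 min.
Σ tᵢ·10^(Lᵢ/10) = 20·10^(93.2/10) + 15·10^(66.5/10) + 120·10^(67.1/10) + 20·10^(94.8/10) = 1.029e+11.
L_eq = 10·log₁₀(1.029e+11/175) = 87.69 dB(A).

87.7 dB(A)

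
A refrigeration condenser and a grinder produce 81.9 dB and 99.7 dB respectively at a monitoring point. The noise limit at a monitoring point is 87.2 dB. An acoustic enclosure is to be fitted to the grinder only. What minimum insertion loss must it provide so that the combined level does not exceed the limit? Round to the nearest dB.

The untreated sources together contribute 10^(81.9/10) = 1.549e+08, i.e. 81.90 dB.
To meet 87.2 dB overall, the treated grinder may contribute at most 10^(87.2/10) − 1.549e+08 = 3.699e+08, i.e. 85.68 dB.
Required insertion loss = 99.7 − 85.68 = 14.02 dB.

14 dB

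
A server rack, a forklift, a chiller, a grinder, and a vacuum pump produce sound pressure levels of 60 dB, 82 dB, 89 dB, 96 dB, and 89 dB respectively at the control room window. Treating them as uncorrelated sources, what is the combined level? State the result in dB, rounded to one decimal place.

For uncorrelated sources the intensities add, so convert each level to linear form, sum, and take 10·log₁₀ of the total.
Σ 10^(L/10) = 10^(60/10) + 10^(82/10) + 10^(89/10) + 10^(96/10) + 10^(89/10) = 5.729e+09.
L_total = 10·log₁₀(5.729e+09) = 97.58 dB.

97.6 dB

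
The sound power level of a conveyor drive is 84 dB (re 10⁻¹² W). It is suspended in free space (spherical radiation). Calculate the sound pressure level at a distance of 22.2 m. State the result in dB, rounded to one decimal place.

The power spreads over a sphere of area 4π·r², so L_p = L_w − 10·log₁₀(4π·r²).
4π·r² = 6193 m², 10·log₁₀ of that is 37.919 dB.
L_p = 84 − 37.919 = 46.08 dB.

46.1 dB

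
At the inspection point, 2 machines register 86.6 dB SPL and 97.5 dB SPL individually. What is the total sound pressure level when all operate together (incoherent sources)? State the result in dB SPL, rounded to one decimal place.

97.8 dB SPL

Incoherent sources combine by intensity addition: L_total = 10·log₁₀(Σ 10^(L_i/10)).
Σ 10^(L/10) = 10^(86.6/10) + 10^(97.5/10) = 6.081e+09.
L_total = 10·log₁₀(6.081e+09) = 97.84 dB SPL.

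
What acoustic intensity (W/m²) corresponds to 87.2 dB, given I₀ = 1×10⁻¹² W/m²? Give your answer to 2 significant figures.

0.00052 W/m²

L = 10·log₁₀(I/I₀) ⇒ I = I₀·10^(L/10) = 10⁻¹² × 10^8.72.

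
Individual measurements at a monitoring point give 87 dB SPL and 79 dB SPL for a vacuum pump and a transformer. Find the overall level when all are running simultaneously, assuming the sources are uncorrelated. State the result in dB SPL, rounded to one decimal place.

Incoherent sources combine by intensity addition: L_total = 10·log₁₀(Σ 10^(L_i/10)).
Σ 10^(L/10) = 10^(87/10) + 10^(79/10) = 5.806e+08.
L_total = 10·log₁₀(5.806e+08) = 87.64 dB SPL.

87.6 dB SPL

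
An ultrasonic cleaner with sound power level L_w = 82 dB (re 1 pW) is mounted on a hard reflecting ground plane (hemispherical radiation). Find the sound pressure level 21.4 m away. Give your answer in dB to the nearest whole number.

47 dB

L_p = L_w − 10·log₁₀(2π·r²) with r = 21.4 m.
2π·r² = 2877 m², 10·log₁₀ of that is 34.590 dB.
L_p = 82 − 34.590 = 47.41 dB.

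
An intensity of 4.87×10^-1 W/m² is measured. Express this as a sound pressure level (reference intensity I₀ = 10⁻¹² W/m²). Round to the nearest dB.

L = 10·log₁₀(I/I₀) = 10·log₁₀(4.87×10^-1/10⁻¹²) = 10·log₁₀(4.87×10^11).
L = 10·(0.6875 + 11) = 116.88 dB.

117 dB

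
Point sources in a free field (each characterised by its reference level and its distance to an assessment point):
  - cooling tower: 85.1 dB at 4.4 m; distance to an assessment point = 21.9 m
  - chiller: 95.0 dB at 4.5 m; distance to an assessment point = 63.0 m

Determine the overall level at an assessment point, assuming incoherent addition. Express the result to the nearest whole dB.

Apply inverse-square spreading to bring every level to the receiver, then sum 10^(L/10).
cooling tower: 85.1 − 20·log₁₀(21.9/4.4) = 85.1 − 13.94 = 71.16 dB.
chiller: 95.0 − 20·log₁₀(63.0/4.5) = 95.0 − 22.92 = 72.08 dB.
Σ 10^(L/10) = 2.920e+07 → L_total = 10·log₁₀(2.920e+07) = 74.65 dB.

75 dB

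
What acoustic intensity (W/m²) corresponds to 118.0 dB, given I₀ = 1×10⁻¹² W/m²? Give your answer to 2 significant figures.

0.63 W/m²

I = I₀·10^(L/10) = 10⁻¹² × 10^(118.0/10) = 10^(-0.200).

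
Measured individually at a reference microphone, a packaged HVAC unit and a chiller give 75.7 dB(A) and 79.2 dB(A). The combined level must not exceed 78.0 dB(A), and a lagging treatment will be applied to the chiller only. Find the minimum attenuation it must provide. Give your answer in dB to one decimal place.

5.1 dB

Fixed contribution from the other source: Σ 10^(L/10) = 10^(75.7/10) = 3.715e+07 (75.70 dB(A)).
The limit corresponds to 10^(78.0/10) = 6.310e+07; subtracting the fixed part leaves 2.594e+07 for the chiller, i.e. 74.14 dB(A).
So the chiller must be reduced from 79.2 to 74.14 dB(A): IL = 5.06 dB.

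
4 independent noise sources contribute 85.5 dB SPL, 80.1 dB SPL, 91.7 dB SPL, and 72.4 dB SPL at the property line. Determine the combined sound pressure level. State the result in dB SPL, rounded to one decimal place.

For uncorrelated sources the intensities add, so convert each level to linear form, sum, and take 10·log₁₀ of the total.
Σ 10^(L/10) = 10^(85.5/10) + 10^(80.1/10) + 10^(91.7/10) + 10^(72.4/10) = 1.954e+09.
L_total = 10·log₁₀(1.954e+09) = 92.91 dB SPL.

92.9 dB SPL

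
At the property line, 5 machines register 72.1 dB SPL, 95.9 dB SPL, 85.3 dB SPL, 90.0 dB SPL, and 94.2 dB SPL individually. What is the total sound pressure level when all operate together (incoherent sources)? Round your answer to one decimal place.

For uncorrelated sources the intensities add, so convert each level to linear form, sum, and take 10·log₁₀ of the total.
Σ 10^(L/10) = 10^(72.1/10) + 10^(95.9/10) + 10^(85.3/10) + 10^(90.0/10) + 10^(94.2/10) = 7.876e+09.
L_total = 10·log₁₀(7.876e+09) = 98.96 dB SPL.

99.0 dB SPL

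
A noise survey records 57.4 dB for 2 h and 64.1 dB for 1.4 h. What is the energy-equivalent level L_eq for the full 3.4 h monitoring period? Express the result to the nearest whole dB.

61 dB

The energy average is taken in the linear domain: L_eq = 10·log₁₀[(Σ tᵢ·10^(Lᵢ/10))/T], T = 3.4 h.
Σ tᵢ·10^(Lᵢ/10) = 2·10^(57.4/10) + 1.4·10^(64.1/10) = 4.698e+06.
L_eq = 10·log₁₀(4.698e+06/3.4) = 61.40 dB.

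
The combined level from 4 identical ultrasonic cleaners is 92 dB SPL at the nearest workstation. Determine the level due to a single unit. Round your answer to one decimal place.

4 equal contributions raise the level by 10·log₁₀ 4 = 6.021 dB, so each unit alone gives 92 − 6.021.

86.0 dB SPL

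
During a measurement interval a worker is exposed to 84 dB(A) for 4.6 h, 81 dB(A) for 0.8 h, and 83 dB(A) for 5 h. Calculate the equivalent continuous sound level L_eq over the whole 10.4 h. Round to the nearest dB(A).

The energy average is taken in the linear domain: L_eq = 10·log₁₀[(Σ tᵢ·10^(Lᵢ/10))/T], T = 10.4 h.
Σ tᵢ·10^(Lᵢ/10) = 4.6·10^(84/10) + 0.8·10^(81/10) + 5·10^(83/10) = 2.254e+09.
L_eq = 10·log₁₀(2.254e+09/10.4) = 83.36 dB(A).

83 dB(A)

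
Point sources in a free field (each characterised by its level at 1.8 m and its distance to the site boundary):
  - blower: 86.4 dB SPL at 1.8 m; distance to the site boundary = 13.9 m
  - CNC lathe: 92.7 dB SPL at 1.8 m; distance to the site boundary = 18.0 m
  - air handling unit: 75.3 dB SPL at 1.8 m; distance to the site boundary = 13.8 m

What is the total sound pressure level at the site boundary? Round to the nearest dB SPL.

Propagate each source to the receiver with L = L_ref − 20·log₁₀(r/r_ref), then add intensities.
blower: 86.4 − 20·log₁₀(13.9/1.8) = 86.4 − 17.75 = 68.65 dB SPL.
CNC lathe: 92.7 − 20·log₁₀(18.0/1.8) = 92.7 − 20.00 = 72.70 dB SPL.
air handling unit: 75.3 − 20·log₁₀(13.8/1.8) = 75.3 − 17.69 = 57.61 dB SPL.
Σ 10^(L/10) = 2.652e+07 → L_total = 10·log₁₀(2.652e+07) = 74.24 dB SPL.

74 dB SPL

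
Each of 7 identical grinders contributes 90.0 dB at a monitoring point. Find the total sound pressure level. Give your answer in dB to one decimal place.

N identical incoherent sources raise the level by 10·log₁₀ N.
L_total = 90.0 + 10·log₁₀(7) = 90.0 + 8.451 = 98.45 dB.

98.5 dB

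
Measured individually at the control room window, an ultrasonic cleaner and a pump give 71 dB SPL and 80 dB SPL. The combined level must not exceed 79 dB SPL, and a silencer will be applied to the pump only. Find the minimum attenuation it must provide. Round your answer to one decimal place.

Everything except the pump sums to 10^(71/10) = 1.259e+07 in linear terms, 71.00 dB SPL.
To meet 79 dB SPL overall, the treated pump may contribute at most 10^(79/10) − 1.259e+07 = 6.684e+07, i.e. 78.25 dB SPL.
Required insertion loss = 80 − 78.25 = 1.75 dB.

1.7 dB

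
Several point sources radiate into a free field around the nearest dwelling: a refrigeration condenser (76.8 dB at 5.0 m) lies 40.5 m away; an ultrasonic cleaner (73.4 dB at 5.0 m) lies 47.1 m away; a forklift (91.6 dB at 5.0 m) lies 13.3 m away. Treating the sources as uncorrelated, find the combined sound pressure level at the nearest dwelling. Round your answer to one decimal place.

Propagate each source to the receiver with L = L_ref − 20·log₁₀(r/r_ref), then add intensities.
refrigeration condenser: 76.8 − 20·log₁₀(40.5/5.0) = 76.8 − 18.17 = 58.63 dB.
ultrasonic cleaner: 73.4 − 20·log₁₀(47.1/5.0) = 73.4 − 19.48 = 53.92 dB.
forklift: 91.6 − 20·log₁₀(13.3/5.0) = 91.6 − 8.50 = 83.10 dB.
Σ 10^(L/10) = 2.053e+08 → L_total = 10·log₁₀(2.053e+08) = 83.12 dB.

83.1 dB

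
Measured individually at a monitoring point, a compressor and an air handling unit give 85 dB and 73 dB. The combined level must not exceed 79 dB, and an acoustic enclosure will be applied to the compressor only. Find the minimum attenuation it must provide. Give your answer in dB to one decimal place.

Fixed contribution from the other source: Σ 10^(L/10) = 10^(73/10) = 1.995e+07 (73.00 dB).
To meet 79 dB overall, the treated compressor may contribute at most 10^(79/10) − 1.995e+07 = 5.948e+07, i.e. 77.74 dB.
So the compressor must be reduced from 85 to 77.74 dB: IL = 7.26 dB.

7.3 dB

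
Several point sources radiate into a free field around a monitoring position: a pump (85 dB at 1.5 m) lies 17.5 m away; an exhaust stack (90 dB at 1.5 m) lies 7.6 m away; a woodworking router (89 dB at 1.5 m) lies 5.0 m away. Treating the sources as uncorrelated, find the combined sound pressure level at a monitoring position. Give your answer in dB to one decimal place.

80.5 dB

Apply inverse-square spreading to bring every level to the receiver, then sum 10^(L/10).
pump: 85 − 20·log₁₀(17.5/1.5) = 85 − 21.34 = 63.66 dB.
exhaust stack: 90 − 20·log₁₀(7.6/1.5) = 90 − 14.09 = 75.91 dB.
woodworking router: 89 − 20·log₁₀(5.0/1.5) = 89 − 10.46 = 78.54 dB.
Σ 10^(L/10) = 1.128e+08 → L_total = 10·log₁₀(1.128e+08) = 80.52 dB.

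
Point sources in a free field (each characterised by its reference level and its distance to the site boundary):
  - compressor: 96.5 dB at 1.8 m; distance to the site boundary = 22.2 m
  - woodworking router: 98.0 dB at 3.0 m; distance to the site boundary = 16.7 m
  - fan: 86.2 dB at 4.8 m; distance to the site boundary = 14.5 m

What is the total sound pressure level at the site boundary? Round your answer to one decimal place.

84.5 dB

First find each source's level at the receiver (point-source: −20·log₁₀(r/r_ref)), then combine on an intensity basis.
compressor: 96.5 − 20·log₁₀(22.2/1.8) = 96.5 − 21.82 = 74.68 dB.
woodworking router: 98.0 − 20·log₁₀(16.7/3.0) = 98.0 − 14.91 = 83.09 dB.
fan: 86.2 − 20·log₁₀(14.5/4.8) = 86.2 − 9.60 = 76.60 dB.
Σ 10^(L/10) = 2.787e+08 → L_total = 10·log₁₀(2.787e+08) = 84.45 dB.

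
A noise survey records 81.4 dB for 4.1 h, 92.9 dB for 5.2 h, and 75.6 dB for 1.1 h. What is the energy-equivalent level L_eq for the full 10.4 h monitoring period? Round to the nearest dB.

90 dB

L_eq = 10·log₁₀[(1/T)·Σ tᵢ·10^(Lᵢ/10)] with T = 10.4 h.
Σ tᵢ·10^(Lᵢ/10) = 4.1·10^(81.4/10) + 5.2·10^(92.9/10) + 1.1·10^(75.6/10) = 1.075e+10.
L_eq = 10·log₁₀(1.075e+10/10.4) = 90.14 dB.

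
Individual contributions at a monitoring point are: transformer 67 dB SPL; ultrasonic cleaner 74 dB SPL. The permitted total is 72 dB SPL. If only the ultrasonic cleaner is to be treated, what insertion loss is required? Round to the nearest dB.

Fixed contribution from the other source: Σ 10^(L/10) = 10^(67/10) = 5.012e+06 (67.00 dB SPL).
To meet 72 dB SPL overall, the treated ultrasonic cleaner may contribute at most 10^(72/10) − 5.012e+06 = 1.084e+07, i.e. 70.35 dB SPL.
So the ultrasonic cleaner must be reduced from 74 to 70.35 dB SPL: IL = 3.65 dB.

4 dB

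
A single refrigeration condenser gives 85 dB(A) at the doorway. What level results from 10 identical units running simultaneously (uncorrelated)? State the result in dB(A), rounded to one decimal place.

L_total = L₁ + 10·log₁₀ N for N identical incoherent sources.
L_total = 85 + 10·log₁₀(10) = 85 + 10.000 = 95.00 dB(A).

95.0 dB(A)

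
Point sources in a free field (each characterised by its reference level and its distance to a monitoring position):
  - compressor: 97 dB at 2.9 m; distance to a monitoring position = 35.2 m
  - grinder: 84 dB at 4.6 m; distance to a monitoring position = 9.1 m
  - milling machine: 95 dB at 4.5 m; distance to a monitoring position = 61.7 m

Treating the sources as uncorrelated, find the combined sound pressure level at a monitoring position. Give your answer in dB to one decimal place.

Propagate each source to the receiver with L = L_ref − 20·log₁₀(r/r_ref), then add intensities.
compressor: 97 − 20·log₁₀(35.2/2.9) = 97 − 21.68 = 75.32 dB.
grinder: 84 − 20·log₁₀(9.1/4.6) = 84 − 5.93 = 78.07 dB.
milling machine: 95 − 20·log₁₀(61.7/4.5) = 95 − 22.74 = 72.26 dB.
Σ 10^(L/10) = 1.150e+08 → L_total = 10·log₁₀(1.150e+08) = 80.61 dB.

80.6 dB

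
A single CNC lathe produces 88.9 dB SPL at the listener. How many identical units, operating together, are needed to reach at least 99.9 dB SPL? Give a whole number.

Need L₁ + 10·log₁₀ N ≥ 99.9, i.e. log₁₀ N ≥ 1.10.
N ≥ 10^(11.0/10) = 12.589, so N = 13.

13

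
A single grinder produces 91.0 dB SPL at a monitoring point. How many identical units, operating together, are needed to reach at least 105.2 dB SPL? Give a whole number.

Need L₁ + 10·log₁₀ N ≥ 105.2, i.e. log₁₀ N ≥ 1.42.
N ≥ 10^(14.2/10) = 26.303, so N = 27.

27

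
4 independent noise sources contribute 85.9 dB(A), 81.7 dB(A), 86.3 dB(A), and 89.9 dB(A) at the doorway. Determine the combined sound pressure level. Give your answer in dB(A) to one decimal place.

For uncorrelated sources the intensities add, so convert each level to linear form, sum, and take 10·log₁₀ of the total.
Σ 10^(L/10) = 10^(85.9/10) + 10^(81.7/10) + 10^(86.3/10) + 10^(89.9/10) = 1.941e+09.
L_total = 10·log₁₀(1.941e+09) = 92.88 dB(A).

92.9 dB(A)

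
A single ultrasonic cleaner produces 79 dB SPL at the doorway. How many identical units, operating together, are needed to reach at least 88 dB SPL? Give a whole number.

The shortfall is 88 − 79 = 9.0 dB, and N units add 10·log₁₀ N, so need 10·log₁₀ N ≥ 9.0.
N ≥ 10^(9.0/10) = 7.943, so N = 8.

8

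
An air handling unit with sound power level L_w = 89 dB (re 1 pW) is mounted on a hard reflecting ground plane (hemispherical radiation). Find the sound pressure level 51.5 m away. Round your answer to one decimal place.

Free-field hemispherical radiation: L_p = L_w − 10·log₁₀(2π·r²), r = 51.5 m.
2π·r² = 1.666e+04 m², 10·log₁₀ of that is 42.218 dB.
L_p = 89 − 42.218 = 46.78 dB.

46.8 dB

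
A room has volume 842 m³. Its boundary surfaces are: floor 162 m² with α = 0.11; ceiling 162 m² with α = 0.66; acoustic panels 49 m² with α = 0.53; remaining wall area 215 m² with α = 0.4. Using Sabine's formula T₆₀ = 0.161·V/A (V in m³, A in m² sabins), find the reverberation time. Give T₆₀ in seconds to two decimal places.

0.57 s

A = Σ Sᵢαᵢ = 162·0.11 + 162·0.66 + 49·0.53 + 215·0.4 = 236.71 m².
T₆₀ = 0.161 × 842 / 236.71 = 0.573 s.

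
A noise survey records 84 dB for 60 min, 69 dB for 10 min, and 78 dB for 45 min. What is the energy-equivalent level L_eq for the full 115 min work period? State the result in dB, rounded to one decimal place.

L_eq = 10·log₁₀[(1/T)·Σ tᵢ·10^(Lᵢ/10)] with T = 115 min.
Σ tᵢ·10^(Lᵢ/10) = 60·10^(84/10) + 10·10^(69/10) + 45·10^(78/10) = 1.799e+10.
L_eq = 10·log₁₀(1.799e+10/115) = 81.94 dB.

81.9 dB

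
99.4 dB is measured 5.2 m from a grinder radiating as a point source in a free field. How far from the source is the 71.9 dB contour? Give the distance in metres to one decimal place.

123.3 m

Point-source spreading drops the level by 20·log₁₀(r₂/r₁); inverting, r₂/r₁ = 10^(ΔL/20).
r₂ = 5.2·10^((99.4−71.9)/20) = 5.2·10^(27.5/20) = 123.31 m.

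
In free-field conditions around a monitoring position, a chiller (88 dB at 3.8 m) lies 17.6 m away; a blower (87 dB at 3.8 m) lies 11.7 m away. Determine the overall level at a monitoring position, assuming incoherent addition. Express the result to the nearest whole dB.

Apply inverse-square spreading to bring every level to the receiver, then sum 10^(L/10).
chiller: 88 − 20·log₁₀(17.6/3.8) = 88 − 13.31 = 74.69 dB.
blower: 87 − 20·log₁₀(11.7/3.8) = 87 − 9.77 = 77.23 dB.
Σ 10^(L/10) = 8.228e+07 → L_total = 10·log₁₀(8.228e+07) = 79.15 dB.

79 dB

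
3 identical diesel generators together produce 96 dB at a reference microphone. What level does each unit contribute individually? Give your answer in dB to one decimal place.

3 equal contributions raise the level by 10·log₁₀ 3 = 4.771 dB, so each unit alone gives 96 − 4.771.

91.2 dB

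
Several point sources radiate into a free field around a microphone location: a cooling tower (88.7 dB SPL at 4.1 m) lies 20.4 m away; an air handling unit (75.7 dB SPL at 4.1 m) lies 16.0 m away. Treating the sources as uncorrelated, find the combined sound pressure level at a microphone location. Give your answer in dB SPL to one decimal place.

Apply inverse-square spreading to bring every level to the receiver, then sum 10^(L/10).
cooling tower: 88.7 − 20·log₁₀(20.4/4.1) = 88.7 − 13.94 = 74.76 dB SPL.
air handling unit: 75.7 − 20·log₁₀(16.0/4.1) = 75.7 − 11.83 = 63.87 dB SPL.
Σ 10^(L/10) = 3.238e+07 → L_total = 10·log₁₀(3.238e+07) = 75.10 dB SPL.

75.1 dB SPL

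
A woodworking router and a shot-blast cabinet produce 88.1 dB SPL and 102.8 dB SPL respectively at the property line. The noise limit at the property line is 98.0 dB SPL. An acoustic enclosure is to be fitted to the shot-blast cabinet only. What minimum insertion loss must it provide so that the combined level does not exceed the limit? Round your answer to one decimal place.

Fixed contribution from the other source: Σ 10^(L/10) = 10^(88.1/10) = 6.457e+08 (88.10 dB SPL).
The limit corresponds to 10^(98.0/10) = 6.310e+09; subtracting the fixed part leaves 5.664e+09 for the shot-blast cabinet, i.e. 97.53 dB SPL.
Required insertion loss = 102.8 − 97.53 = 5.27 dB.

5.3 dB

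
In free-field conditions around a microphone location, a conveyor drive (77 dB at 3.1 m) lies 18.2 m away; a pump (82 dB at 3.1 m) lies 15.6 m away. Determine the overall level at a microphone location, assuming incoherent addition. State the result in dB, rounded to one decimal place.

68.9 dB

Apply inverse-square spreading to bring every level to the receiver, then sum 10^(L/10).
conveyor drive: 77 − 20·log₁₀(18.2/3.1) = 77 − 15.37 = 61.63 dB.
pump: 82 − 20·log₁₀(15.6/3.1) = 82 − 14.04 = 67.96 dB.
Σ 10^(L/10) = 7.713e+06 → L_total = 10·log₁₀(7.713e+06) = 68.87 dB.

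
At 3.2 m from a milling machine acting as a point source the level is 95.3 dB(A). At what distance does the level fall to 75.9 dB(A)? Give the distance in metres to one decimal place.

29.9 m

The 19.4 dB drop corresponds to a distance ratio of 10^(19.4/20) for a point source.
r₂ = 3.2·10^((95.3−75.9)/20) = 3.2·10^(19.4/20) = 29.86 m.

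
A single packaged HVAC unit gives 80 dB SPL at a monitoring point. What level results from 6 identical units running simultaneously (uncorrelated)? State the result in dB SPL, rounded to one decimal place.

87.8 dB SPL

N identical incoherent sources raise the level by 10·log₁₀ N.
L_total = 80 + 10·log₁₀(6) = 80 + 7.782 = 87.78 dB SPL.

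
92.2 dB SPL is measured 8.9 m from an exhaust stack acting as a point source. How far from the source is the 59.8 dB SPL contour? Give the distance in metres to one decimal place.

The 32.4 dB drop corresponds to a distance ratio of 10^(32.4/20) for a point source.
r₂ = 8.9·10^((92.2−59.8)/20) = 8.9·10^(32.4/20) = 371.01 m.

371.0 m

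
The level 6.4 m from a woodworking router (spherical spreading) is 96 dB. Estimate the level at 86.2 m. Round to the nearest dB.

For a point source, L₂ = L₁ − 20·log₁₀(r₂/r₁).
L₂ = 96 − 20·log₁₀(86.2/6.4) = 96 − 22.587 = 73.41 dB.

73 dB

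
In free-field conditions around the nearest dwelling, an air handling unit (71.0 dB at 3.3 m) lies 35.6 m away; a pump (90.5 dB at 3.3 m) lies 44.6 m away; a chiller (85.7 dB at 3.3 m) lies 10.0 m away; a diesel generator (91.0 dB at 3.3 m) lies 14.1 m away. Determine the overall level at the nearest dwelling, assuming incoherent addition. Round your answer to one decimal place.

First find each source's level at the receiver (point-source: −20·log₁₀(r/r_ref)), then combine on an intensity basis.
air handling unit: 71.0 − 20·log₁₀(35.6/3.3) = 71.0 − 20.66 = 50.34 dB.
pump: 90.5 − 20·log₁₀(44.6/3.3) = 90.5 − 22.62 = 67.88 dB.
chiller: 85.7 − 20·log₁₀(10.0/3.3) = 85.7 − 9.63 = 76.07 dB.
diesel generator: 91.0 − 20·log₁₀(14.1/3.3) = 91.0 − 12.61 = 78.39 dB.
Σ 10^(L/10) = 1.157e+08 → L_total = 10·log₁₀(1.157e+08) = 80.63 dB.

80.6 dB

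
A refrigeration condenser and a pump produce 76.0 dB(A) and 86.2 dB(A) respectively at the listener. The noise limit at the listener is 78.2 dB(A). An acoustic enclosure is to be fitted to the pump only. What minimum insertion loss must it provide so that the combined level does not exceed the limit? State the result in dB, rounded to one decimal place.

12.0 dB

The untreated sources together contribute 10^(76.0/10) = 3.981e+07, i.e. 76.00 dB(A).
The limit corresponds to 10^(78.2/10) = 6.607e+07; subtracting the fixed part leaves 2.626e+07 for the pump, i.e. 74.19 dB(A).
So the pump must be reduced from 86.2 to 74.19 dB(A): IL = 12.01 dB.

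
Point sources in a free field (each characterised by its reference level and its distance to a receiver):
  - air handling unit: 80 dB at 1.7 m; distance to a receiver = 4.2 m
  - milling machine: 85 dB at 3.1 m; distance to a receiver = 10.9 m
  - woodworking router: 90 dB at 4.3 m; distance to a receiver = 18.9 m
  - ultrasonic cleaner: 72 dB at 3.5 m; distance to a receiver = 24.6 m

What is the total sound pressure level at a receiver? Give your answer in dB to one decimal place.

Apply inverse-square spreading to bring every level to the receiver, then sum 10^(L/10).
air handling unit: 80 − 20·log₁₀(4.2/1.7) = 80 − 7.86 = 72.14 dB.
milling machine: 85 − 20·log₁₀(10.9/3.1) = 85 − 10.92 = 74.08 dB.
woodworking router: 90 − 20·log₁₀(18.9/4.3) = 90 − 12.86 = 77.14 dB.
ultrasonic cleaner: 72 − 20·log₁₀(24.6/3.5) = 72 − 16.94 = 55.06 dB.
Σ 10^(L/10) = 9.404e+07 → L_total = 10·log₁₀(9.404e+07) = 79.73 dB.

79.7 dB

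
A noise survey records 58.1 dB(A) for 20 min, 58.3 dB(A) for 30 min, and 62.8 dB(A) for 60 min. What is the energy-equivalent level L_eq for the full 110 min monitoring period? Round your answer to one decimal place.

61.3 dB(A)

The energy average is taken in the linear domain: L_eq = 10·log₁₀[(Σ tᵢ·10^(Lᵢ/10))/T], T = 110 min.
Σ tᵢ·10^(Lᵢ/10) = 20·10^(58.1/10) + 30·10^(58.3/10) + 60·10^(62.8/10) = 1.475e+08.
L_eq = 10·log₁₀(1.475e+08/110) = 61.27 dB(A).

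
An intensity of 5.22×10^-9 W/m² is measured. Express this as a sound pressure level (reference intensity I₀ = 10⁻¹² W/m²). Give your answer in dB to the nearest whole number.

37 dB

I/I₀ = 5.22×10^-9/10⁻¹² = 5.22×10^3, and L = 10·log₁₀(I/I₀).
L = 10·(0.7177 + 3) = 37.18 dB.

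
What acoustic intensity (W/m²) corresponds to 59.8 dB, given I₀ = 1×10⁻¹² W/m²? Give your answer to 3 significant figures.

I/I₀ = 10^(59.8/10) = 9.55e+05, so I = 9.55e+05 × 10⁻¹² W/m².

9.55e-07 W/m²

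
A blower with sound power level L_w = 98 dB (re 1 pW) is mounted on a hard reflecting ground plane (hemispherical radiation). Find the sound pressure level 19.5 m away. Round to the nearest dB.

L_p = L_w − 10·log₁₀(2π·r²) with r = 19.5 m.
2π·r² = 2389 m², 10·log₁₀ of that is 33.782 dB.
L_p = 98 − 33.782 = 64.22 dB.

64 dB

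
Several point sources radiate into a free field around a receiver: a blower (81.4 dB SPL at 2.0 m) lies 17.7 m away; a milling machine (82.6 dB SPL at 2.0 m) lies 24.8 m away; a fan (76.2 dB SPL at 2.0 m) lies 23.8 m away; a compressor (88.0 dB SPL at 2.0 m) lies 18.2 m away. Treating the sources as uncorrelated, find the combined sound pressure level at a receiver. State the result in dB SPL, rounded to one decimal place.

Propagate each source to the receiver with L = L_ref − 20·log₁₀(r/r_ref), then add intensities.
blower: 81.4 − 20·log₁₀(17.7/2.0) = 81.4 − 18.94 = 62.46 dB SPL.
milling machine: 82.6 − 20·log₁₀(24.8/2.0) = 82.6 − 21.87 = 60.73 dB SPL.
fan: 76.2 − 20·log₁₀(23.8/2.0) = 76.2 − 21.51 = 54.69 dB SPL.
compressor: 88.0 − 20·log₁₀(18.2/2.0) = 88.0 − 19.18 = 68.82 dB SPL.
Σ 10^(L/10) = 1.086e+07 → L_total = 10·log₁₀(1.086e+07) = 70.36 dB SPL.

70.4 dB SPL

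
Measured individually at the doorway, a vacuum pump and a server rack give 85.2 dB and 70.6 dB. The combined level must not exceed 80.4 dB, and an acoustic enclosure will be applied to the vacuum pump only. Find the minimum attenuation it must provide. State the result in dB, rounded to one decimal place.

5.3 dB

Fixed contribution from the other source: Σ 10^(L/10) = 10^(70.6/10) = 1.148e+07 (70.60 dB).
To meet 80.4 dB overall, the treated vacuum pump may contribute at most 10^(80.4/10) − 1.148e+07 = 9.817e+07, i.e. 79.92 dB.
So the vacuum pump must be reduced from 85.2 to 79.92 dB: IL = 5.28 dB.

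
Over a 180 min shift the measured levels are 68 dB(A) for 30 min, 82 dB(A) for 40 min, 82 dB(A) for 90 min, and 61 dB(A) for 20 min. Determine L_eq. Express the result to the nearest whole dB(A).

81 dB(A)

L_eq = 10·log₁₀[(1/T)·Σ tᵢ·10^(Lᵢ/10)] with T = 180 min.
Σ tᵢ·10^(Lᵢ/10) = 30·10^(68/10) + 40·10^(82/10) + 90·10^(82/10) + 20·10^(61/10) = 2.082e+10.
L_eq = 10·log₁₀(2.082e+10/180) = 80.63 dB(A).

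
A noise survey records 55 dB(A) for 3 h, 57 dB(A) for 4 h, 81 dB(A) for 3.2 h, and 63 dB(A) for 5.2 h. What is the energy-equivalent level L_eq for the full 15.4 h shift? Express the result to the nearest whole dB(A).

74 dB(A)

Weight each interval's intensity by its duration and average over T = 15.4 h:
Σ tᵢ·10^(Lᵢ/10) = 3·10^(55/10) + 4·10^(57/10) + 3.2·10^(81/10) + 5.2·10^(63/10) = 4.162e+08.
L_eq = 10·log₁₀(4.162e+08/15.4) = 74.32 dB(A).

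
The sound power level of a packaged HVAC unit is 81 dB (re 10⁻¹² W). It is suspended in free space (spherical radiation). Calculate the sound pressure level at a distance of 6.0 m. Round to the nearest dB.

54 dB

Free-field spherical radiation: L_p = L_w − 10·log₁₀(4π·r²), r = 6.0 m.
4π·r² = 452.4 m², 10·log₁₀ of that is 26.555 dB.
L_p = 81 − 26.555 = 54.44 dB.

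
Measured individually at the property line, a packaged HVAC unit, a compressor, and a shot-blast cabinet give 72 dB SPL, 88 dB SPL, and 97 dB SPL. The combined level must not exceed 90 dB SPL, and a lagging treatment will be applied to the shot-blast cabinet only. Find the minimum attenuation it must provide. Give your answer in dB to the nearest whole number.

12 dB

Everything except the shot-blast cabinet sums to 10^(72/10) + 10^(88/10) = 6.468e+08 in linear terms, 88.11 dB SPL.
To meet 90 dB SPL overall, the treated shot-blast cabinet may contribute at most 10^(90/10) − 6.468e+08 = 3.532e+08, i.e. 85.48 dB SPL.
So the shot-blast cabinet must be reduced from 97 to 85.48 dB SPL: IL = 11.52 dB.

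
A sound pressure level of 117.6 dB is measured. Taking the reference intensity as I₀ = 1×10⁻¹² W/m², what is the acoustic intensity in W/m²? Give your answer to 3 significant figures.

0.575 W/m²

L = 10·log₁₀(I/I₀) ⇒ I = I₀·10^(L/10) = 10⁻¹² × 10^11.76.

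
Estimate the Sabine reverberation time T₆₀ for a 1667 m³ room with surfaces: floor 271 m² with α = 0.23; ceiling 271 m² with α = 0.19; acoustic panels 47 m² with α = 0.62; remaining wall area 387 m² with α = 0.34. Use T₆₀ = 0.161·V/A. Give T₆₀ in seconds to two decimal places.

0.98 s

A = Σ Sᵢαᵢ = 271·0.23 + 271·0.19 + 47·0.62 + 387·0.34 = 274.54 m².
T₆₀ = 0.161·V/A = 0.161·1667/274.54 = 0.978 s.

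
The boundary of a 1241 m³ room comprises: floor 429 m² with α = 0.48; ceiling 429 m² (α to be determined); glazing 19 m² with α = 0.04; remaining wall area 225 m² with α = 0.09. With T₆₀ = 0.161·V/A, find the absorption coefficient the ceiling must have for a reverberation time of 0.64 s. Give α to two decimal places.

0.20

Required total absorption A = 0.161·1241/0.64 = 312.19 m².
Absorption from the other surfaces = 429·0.48 + 19·0.04 + 225·0.09 = 226.93 m², so the ceiling must supply 85.26 m² over 429 m².
α = 85.26/429 = 0.199.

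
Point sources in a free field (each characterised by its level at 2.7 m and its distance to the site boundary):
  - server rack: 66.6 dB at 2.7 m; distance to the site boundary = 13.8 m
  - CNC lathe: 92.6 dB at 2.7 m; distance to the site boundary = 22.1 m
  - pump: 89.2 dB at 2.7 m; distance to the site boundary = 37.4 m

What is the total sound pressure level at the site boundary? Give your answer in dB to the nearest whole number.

Apply inverse-square spreading to bring every level to the receiver, then sum 10^(L/10).
server rack: 66.6 − 20·log₁₀(13.8/2.7) = 66.6 − 14.17 = 52.43 dB.
CNC lathe: 92.6 − 20·log₁₀(22.1/2.7) = 92.6 − 18.26 = 74.34 dB.
pump: 89.2 − 20·log₁₀(37.4/2.7) = 89.2 − 22.83 = 66.37 dB.
Σ 10^(L/10) = 3.167e+07 → L_total = 10·log₁₀(3.167e+07) = 75.01 dB.

75 dB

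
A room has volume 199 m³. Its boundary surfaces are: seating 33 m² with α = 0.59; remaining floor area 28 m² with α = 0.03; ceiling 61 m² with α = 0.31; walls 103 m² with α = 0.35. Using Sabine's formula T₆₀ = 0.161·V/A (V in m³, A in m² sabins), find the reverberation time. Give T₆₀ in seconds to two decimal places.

A = Σ Sᵢαᵢ = 33·0.59 + 28·0.03 + 61·0.31 + 103·0.35 = 75.27 m².
T₆₀ = 0.161 × 199 / 75.27 = 0.426 s.

0.43 s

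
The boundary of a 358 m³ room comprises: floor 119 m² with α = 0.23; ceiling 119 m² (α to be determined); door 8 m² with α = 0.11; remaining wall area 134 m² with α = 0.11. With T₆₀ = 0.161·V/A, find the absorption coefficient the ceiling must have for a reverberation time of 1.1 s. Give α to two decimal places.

0.08

A = 0.161·V/T₆₀ = 0.161·358/1.1 = 52.40 m² sabins.
Absorption from the other surfaces = 119·0.23 + 8·0.11 + 134·0.11 = 42.99 m², so the ceiling must supply 9.41 m² over 119 m².
α = 9.41/119 = 0.079.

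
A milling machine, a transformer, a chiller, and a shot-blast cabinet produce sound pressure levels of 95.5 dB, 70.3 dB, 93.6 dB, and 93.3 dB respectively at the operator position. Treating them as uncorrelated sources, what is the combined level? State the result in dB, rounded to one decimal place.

For uncorrelated sources the intensities add, so convert each level to linear form, sum, and take 10·log₁₀ of the total.
Σ 10^(L/10) = 10^(95.5/10) + 10^(70.3/10) + 10^(93.6/10) + 10^(93.3/10) = 7.988e+09.
L_total = 10·log₁₀(7.988e+09) = 99.02 dB.

99.0 dB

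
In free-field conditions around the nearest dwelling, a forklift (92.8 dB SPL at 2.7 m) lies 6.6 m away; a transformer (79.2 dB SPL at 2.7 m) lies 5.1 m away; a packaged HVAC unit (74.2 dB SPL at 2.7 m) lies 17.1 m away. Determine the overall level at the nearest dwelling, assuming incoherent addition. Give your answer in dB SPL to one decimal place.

Propagate each source to the receiver with L = L_ref − 20·log₁₀(r/r_ref), then add intensities.
forklift: 92.8 − 20·log₁₀(6.6/2.7) = 92.8 − 7.76 = 85.04 dB SPL.
transformer: 79.2 − 20·log₁₀(5.1/2.7) = 79.2 − 5.52 = 73.68 dB SPL.
packaged HVAC unit: 74.2 − 20·log₁₀(17.1/2.7) = 74.2 − 16.03 = 58.17 dB SPL.
Σ 10^(L/10) = 3.429e+08 → L_total = 10·log₁₀(3.429e+08) = 85.35 dB SPL.

85.4 dB SPL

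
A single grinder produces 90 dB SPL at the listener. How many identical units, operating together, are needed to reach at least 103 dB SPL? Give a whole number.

20

N identical sources give L₁ + 10·log₁₀ N, so require 10·log₁₀ N ≥ 103 − 90 = 13.0 dB.
N ≥ 10^(13.0/10) = 19.953, so N = 20.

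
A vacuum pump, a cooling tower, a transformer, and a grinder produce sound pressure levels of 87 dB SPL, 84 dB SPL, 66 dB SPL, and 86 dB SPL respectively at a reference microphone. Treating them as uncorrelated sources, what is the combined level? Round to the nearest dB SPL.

For uncorrelated sources the intensities add, so convert each level to linear form, sum, and take 10·log₁₀ of the total.
Σ 10^(L/10) = 10^(87/10) + 10^(84/10) + 10^(66/10) + 10^(86/10) = 1.154e+09.
L_total = 10·log₁₀(1.154e+09) = 90.62 dB SPL.

91 dB SPL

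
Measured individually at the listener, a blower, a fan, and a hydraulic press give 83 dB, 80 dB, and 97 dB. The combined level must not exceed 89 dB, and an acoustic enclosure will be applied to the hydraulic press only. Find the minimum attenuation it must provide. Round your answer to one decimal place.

10.1 dB

Everything except the hydraulic press sums to 10^(83/10) + 10^(80/10) = 2.995e+08 in linear terms, 84.76 dB.
The limit corresponds to 10^(89/10) = 7.943e+08; subtracting the fixed part leaves 4.948e+08 for the hydraulic press, i.e. 86.94 dB.
Required insertion loss = 97 − 86.94 = 10.06 dB.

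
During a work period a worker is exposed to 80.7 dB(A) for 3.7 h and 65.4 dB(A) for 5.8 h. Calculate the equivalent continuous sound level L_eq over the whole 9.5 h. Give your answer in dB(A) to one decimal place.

76.8 dB(A)

The energy average is taken in the linear domain: L_eq = 10·log₁₀[(Σ tᵢ·10^(Lᵢ/10))/T], T = 9.5 h.
Σ tᵢ·10^(Lᵢ/10) = 3.7·10^(80.7/10) + 5.8·10^(65.4/10) = 4.548e+08.
L_eq = 10·log₁₀(4.548e+08/9.5) = 76.80 dB(A).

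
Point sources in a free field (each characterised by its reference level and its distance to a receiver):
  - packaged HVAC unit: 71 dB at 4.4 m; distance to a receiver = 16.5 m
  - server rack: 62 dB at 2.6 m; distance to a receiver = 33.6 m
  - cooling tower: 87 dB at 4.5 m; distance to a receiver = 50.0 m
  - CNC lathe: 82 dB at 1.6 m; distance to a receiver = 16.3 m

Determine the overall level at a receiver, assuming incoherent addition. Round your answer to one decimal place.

First find each source's level at the receiver (point-source: −20·log₁₀(r/r_ref)), then combine on an intensity basis.
packaged HVAC unit: 71 − 20·log₁₀(16.5/4.4) = 71 − 11.48 = 59.52 dB.
server rack: 62 − 20·log₁₀(33.6/2.6) = 62 − 22.23 = 39.77 dB.
cooling tower: 87 − 20·log₁₀(50.0/4.5) = 87 − 20.92 = 66.08 dB.
CNC lathe: 82 − 20·log₁₀(16.3/1.6) = 82 − 20.16 = 61.84 dB.
Σ 10^(L/10) = 6.491e+06 → L_total = 10·log₁₀(6.491e+06) = 68.12 dB.

68.1 dB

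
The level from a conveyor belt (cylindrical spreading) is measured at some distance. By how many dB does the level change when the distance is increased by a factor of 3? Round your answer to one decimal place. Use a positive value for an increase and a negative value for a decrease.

-4.8 dB

A line source loses 3 dB per doubling of distance; generally ΔL = −10·log₁₀(r₂/r₁).
ΔL = −10·log₁₀(3) = -4.77 dB.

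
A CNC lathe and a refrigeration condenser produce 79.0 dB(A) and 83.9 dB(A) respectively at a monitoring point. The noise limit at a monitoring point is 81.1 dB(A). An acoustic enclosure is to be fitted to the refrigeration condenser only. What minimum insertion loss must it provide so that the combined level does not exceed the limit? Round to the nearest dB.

7 dB

Everything except the refrigeration condenser sums to 10^(79.0/10) = 7.943e+07 in linear terms, 79.00 dB(A).
The limit corresponds to 10^(81.1/10) = 1.288e+08; subtracting the fixed part leaves 4.939e+07 for the refrigeration condenser, i.e. 76.94 dB(A).
Required insertion loss = 83.9 − 76.94 = 6.96 dB.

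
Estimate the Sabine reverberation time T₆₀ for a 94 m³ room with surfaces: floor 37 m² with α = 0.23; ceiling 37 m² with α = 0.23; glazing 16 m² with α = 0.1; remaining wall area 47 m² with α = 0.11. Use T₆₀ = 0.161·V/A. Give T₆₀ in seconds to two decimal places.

A = Σ Sᵢαᵢ = 37·0.23 + 37·0.23 + 16·0.1 + 47·0.11 = 23.79 m².
T₆₀ = 0.161 × 94 / 23.79 = 0.636 s.

0.64 s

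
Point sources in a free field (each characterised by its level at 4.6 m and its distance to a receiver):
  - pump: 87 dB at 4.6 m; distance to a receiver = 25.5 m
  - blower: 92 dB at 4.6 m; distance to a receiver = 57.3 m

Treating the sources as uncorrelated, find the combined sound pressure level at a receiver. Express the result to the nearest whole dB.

First find each source's level at the receiver (point-source: −20·log₁₀(r/r_ref)), then combine on an intensity basis.
pump: 87 − 20·log₁₀(25.5/4.6) = 87 − 14.88 = 72.12 dB.
blower: 92 − 20·log₁₀(57.3/4.6) = 92 − 21.91 = 70.09 dB.
Σ 10^(L/10) = 2.652e+07 → L_total = 10·log₁₀(2.652e+07) = 74.24 dB.

74 dB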